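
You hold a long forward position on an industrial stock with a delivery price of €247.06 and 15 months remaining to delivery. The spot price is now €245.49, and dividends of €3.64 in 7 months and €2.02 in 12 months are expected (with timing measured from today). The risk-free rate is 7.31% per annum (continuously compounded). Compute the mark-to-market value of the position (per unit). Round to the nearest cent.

PV(remaining dividends) I = 3.64·e^(−0.0731·7/12) + 2.02·e^(−0.0731·12/12) = 5.3657
Current forward F = (S − I)·e^(rT) = (245.49 − 5.3657)·e^(0.0731·15/12) = 240.1243 × 1.095680 = 263.0994
Value (long) = (F − K)·e^(−rT) = (263.0994 − 247.06) × 0.912675 = 14.6388
Value = €14.64

€14.64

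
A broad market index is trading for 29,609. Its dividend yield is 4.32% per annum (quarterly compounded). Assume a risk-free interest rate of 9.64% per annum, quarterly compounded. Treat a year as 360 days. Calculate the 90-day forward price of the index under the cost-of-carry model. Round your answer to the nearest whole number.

F = S · (1+r/4)^(4T) / (1+q/4)^(4T)
= 29609 × 1.024100 / 1.010800 = 29609 × 1.013158
F = 29,999

29,999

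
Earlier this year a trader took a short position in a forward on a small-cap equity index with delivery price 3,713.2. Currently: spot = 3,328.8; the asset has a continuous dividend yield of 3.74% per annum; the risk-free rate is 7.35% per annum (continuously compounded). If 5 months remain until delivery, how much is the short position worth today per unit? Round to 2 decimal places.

Current fair forward for the remaining 5 months: F = S·e^((r − q)·T), (r − q) = 0.0735 − 0.0374 = 0.0361
F = 3328.8 · e^(0.0361 × 5/12) = 3328.8 × 1.01515536 = 3379.2492
Value of long forward = (F − K)·e^(−rT) = (3379.2492 − 3713.2) · e^(−0.0735·5/12)
= -333.9508 × 0.96983919 = -323.88
Short position value = −(long value) = 323.88

323.88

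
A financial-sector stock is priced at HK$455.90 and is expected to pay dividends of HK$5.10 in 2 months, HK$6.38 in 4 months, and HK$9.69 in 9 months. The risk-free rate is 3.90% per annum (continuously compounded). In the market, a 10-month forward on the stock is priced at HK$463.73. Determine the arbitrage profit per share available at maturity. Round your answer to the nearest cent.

PV(dividends) I = 5.10·e^(−0.0390·2/12) + 6.38·e^(−0.0390·4/12) + 9.69·e^(−0.0390·9/12) = 20.7752
Fair forward F* = (S − I)·e^(rT) = (455.90 − 20.7752)·e^0.032500 = 435.1248 × 1.033034 = 449.4987
Market HK$463.73 > fair 449.4987: forward overpriced → cash-and-carry (borrow at r, buy the stock and collect the dividends, short the forward).
Profit at T = |F_mkt − F*| = |463.73 − 449.4987| = HK$14.23 per share

HK$14.23 per share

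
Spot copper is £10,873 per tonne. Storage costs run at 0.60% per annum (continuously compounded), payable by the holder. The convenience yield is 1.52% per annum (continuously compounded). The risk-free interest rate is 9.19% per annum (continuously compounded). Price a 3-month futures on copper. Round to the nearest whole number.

£11,100 per tonne

Net carry = r + u − y = 0.0919 + 0.0060 − 0.0152 = 0.0827
F = S·e^((r+u−y)T) = 10873 · e^(0.0827 × 3/12) = 10873 · e^0.020675
= 10873 × 1.020890 = £11,100 per tonne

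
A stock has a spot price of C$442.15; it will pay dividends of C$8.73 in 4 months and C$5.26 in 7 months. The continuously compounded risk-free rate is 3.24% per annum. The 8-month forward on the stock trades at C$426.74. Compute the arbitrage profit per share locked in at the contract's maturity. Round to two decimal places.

PV(dividends) I = 8.73·e^(−0.0324·4/12) + 5.26·e^(−0.0324·7/12) = 13.7977
Fair forward F* = (S − I)·e^(rT) = (442.15 − 13.7977)·e^0.021600 = 428.3523 × 1.021835 = 437.7054
Market C$426.74 < fair 437.7054: forward underpriced → reverse cash-and-carry (short the stock, invest proceeds at r, pay the dividends, go long the forward).
Profit at T = |F_mkt − F*| = |426.74 − 437.7054| = C$10.97 per share

C$10.97 per share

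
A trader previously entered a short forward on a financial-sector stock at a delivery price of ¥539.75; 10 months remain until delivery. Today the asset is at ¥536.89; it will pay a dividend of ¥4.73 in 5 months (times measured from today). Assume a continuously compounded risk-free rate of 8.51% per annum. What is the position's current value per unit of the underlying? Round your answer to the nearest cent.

PV(remaining dividends) I = 4.73·e^(−0.0851·5/12) = 4.5652
Current forward F = (S − I)·e^(rT) = (536.89 − 4.5652)·e^(0.0851·10/12) = 532.3248 × 1.073492 = 571.4464
Value (long) = (F − K)·e^(−rT) = (571.4464 − 539.75) × 0.931540 = 29.5265
Short position value = −(long value) = -¥29.53

-¥29.53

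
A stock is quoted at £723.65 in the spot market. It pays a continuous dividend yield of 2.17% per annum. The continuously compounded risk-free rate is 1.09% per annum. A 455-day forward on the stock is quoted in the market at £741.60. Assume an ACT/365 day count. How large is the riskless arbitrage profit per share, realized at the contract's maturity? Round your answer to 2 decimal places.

Fair forward: F* = S·e^(carry·T), with carry = (r − q) = 0.0109 − 0.0217 = -0.0108
F* = 723.65 · e^(-0.0108 × 455/365) = 723.65 · e^-0.013463 = 723.65 × 0.986627 = £713.9726
Market £741.60 > fair £713.9726: forward overpriced → cash-and-carry (buy spot, short the forward).
At maturity, profit = |F_mkt − F*| = |741.60 − 713.9726| = £27.63 per share

£27.63 per share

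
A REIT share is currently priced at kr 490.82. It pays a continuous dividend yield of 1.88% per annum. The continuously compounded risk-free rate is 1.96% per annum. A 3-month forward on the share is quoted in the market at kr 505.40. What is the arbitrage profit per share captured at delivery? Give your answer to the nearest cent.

Fair forward: F* = S·e^(carry·T), with carry = (r − q) = 0.0196 − 0.0188 = 0.0008
F* = 490.82 · e^(0.0008 × 3/12) = 490.82 · e^0.000200 = 490.82 × 1.000200 = kr 490.9182
Market kr 505.40 > fair kr 490.9182: forward overpriced → cash-and-carry (buy spot, short the forward).
At maturity, profit = |F_mkt − F*| = |505.40 − 490.9182| = kr 14.48 per share

kr 14.48 per share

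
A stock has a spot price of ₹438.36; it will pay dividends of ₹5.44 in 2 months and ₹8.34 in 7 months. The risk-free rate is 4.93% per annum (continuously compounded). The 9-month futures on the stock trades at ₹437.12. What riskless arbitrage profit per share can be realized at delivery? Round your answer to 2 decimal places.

PV(dividends) I = 5.44·e^(−0.0493·2/12) + 8.34·e^(−0.0493·7/12) = 13.4991
Fair futures F* = (S − I)·e^(rT) = (438.36 − 13.4991)·e^0.036975 = 424.8609 × 1.037667 = 440.8641
Market ₹437.12 < fair 440.8641: forward underpriced → reverse cash-and-carry (short the stock, invest proceeds at r, pay the dividends, go long the forward).
Profit at T = |F_mkt − F*| = |437.12 − 440.8641| = ₹3.74 per share

₹3.74 per share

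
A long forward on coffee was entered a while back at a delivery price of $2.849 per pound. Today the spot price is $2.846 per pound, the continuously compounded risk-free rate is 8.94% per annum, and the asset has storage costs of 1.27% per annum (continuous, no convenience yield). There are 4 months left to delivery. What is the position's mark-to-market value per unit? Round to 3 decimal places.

$0.093 per pound

Current fair forward for the remaining 4 months: F = S·e^((r + u)·T), (r + u) = 0.0894 + 0.0127 = 0.1021
F = 2.846 · e^(0.1021 × 4/12) = 2.846 × 1.034619 = 2.9445
Value of long forward = (F − K)·e^(−rT) = (2.9445 − 2.849) · e^(−0.0894·4/12)
= 0.0955 × 0.970640 = 0.093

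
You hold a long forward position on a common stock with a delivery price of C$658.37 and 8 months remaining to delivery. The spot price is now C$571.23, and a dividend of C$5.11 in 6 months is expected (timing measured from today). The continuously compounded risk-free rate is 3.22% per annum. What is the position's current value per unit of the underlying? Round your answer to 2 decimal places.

-C$78.19

PV(remaining dividends) I = 5.11·e^(−0.0322·6/12) = 5.0284
Current forward F = (S − I)·e^(rT) = (571.23 − 5.0284)·e^(0.0322·8/12) = 566.2016 × 1.021699 = 578.4876
Value (long) = (F − K)·e^(−rT) = (578.4876 − 658.37) × 0.978762 = -78.1859
Value = -C$78.19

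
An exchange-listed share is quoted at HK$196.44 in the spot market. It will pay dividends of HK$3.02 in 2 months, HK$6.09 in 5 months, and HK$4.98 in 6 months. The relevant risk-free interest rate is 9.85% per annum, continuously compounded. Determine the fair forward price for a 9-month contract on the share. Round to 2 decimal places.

PV(dividends) I = 3.02·e^(−0.0985·2/12) + 6.09·e^(−0.0985·5/12) + 4.98·e^(−0.0985·6/12)
I = 2.9708 + 5.8451 + 4.7407 = 13.5566
F = (S − I)·e^(rT) = (196.44 − 13.5566) · e^(0.0985·9/12)
= 182.8834 · e^0.073875 = 182.8834 × 1.076672 = HK$196.91

HK$196.91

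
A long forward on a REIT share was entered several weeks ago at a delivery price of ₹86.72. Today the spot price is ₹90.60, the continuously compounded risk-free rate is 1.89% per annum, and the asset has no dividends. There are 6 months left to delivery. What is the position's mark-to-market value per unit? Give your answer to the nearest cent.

Current fair forward for the remaining 6 months: F = S·e^(r·T), r = 0.0189
F = 90.60 · e^(0.0189 × 6/12) = 90.60 × 1.009495 = 91.4602
Value of long forward = (F − K)·e^(−rT) = (91.4602 − 86.72) · e^(−0.0189·6/12)
= 4.7402 × 0.990595 = 4.70

₹4.70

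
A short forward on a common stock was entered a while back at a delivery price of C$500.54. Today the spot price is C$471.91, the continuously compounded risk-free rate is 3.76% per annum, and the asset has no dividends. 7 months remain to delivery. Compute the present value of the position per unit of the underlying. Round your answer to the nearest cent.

C$17.77

Current fair forward for the remaining 7 months: F = S·e^(r·T), r = 0.0376
F = 471.91 · e^(0.0376 × 7/12) = 471.91 × 1.022176 = 482.3751
Value of long forward = (F − K)·e^(−rT) = (482.3751 − 500.54) · e^(−0.0376·7/12)
= -18.1649 × 0.978305 = -17.77
Short position value = −(long value) = C$17.77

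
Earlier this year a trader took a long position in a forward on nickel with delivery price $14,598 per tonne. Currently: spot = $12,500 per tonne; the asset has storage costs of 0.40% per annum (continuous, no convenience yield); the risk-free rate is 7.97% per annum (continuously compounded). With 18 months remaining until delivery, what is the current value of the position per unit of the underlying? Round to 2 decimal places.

-$377.87 per tonne

Current fair forward for the remaining 18 months: F = S·e^((r + u)·T), (r + u) = 0.0797 + 0.0040 = 0.0837
F = 12500 · e^(0.0837 × 18/12) = 12500 × 1.13377186 = 14172.1483
Value of long forward = (F − K)·e^(−rT) = (14172.1483 − 14598) · e^(−0.0797·18/12)
= -425.8517 × 0.88731964 = -377.87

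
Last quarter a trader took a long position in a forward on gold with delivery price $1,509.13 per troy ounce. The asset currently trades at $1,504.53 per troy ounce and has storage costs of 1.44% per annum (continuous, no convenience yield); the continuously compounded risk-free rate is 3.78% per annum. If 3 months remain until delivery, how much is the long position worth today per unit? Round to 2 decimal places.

Current fair forward for the remaining 3 months: F = S·e^((r + u)·T), (r + u) = 0.0378 + 0.0144 = 0.0522
F = 1504.53 · e^(0.0522 × 3/12) = 1504.53 × 1.01313552 = 1524.2928
Value of long forward = (F − K)·e^(−rT) = (1524.2928 − 1509.13) · e^(−0.0378·3/12)
= 15.1628 × 0.99059451 = 15.02

$15.02 per troy ounce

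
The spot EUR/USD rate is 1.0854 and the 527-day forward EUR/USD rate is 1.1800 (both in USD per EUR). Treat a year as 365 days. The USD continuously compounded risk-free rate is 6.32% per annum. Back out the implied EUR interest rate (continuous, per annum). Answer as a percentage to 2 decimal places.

F = S·e^((r_USD − r_EUR)T) ⇒ r_EUR = r_USD − ln(F/S)/T
ln(1.1800/1.0854) = 0.083566; /(527/365) = 0.057878
r_EUR = 0.0632 − 0.057878 = 0.005322
r_EUR = 0.53%

0.53%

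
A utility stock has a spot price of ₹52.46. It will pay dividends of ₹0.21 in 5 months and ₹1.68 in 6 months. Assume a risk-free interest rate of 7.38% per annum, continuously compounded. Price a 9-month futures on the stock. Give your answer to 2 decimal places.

₹53.52

PV(dividends) I = 0.21·e^(−0.0738·5/12) + 1.68·e^(−0.0738·6/12)
I = 0.2036 + 1.6191 = 1.8227
F = (S − I)·e^(rT) = (52.46 − 1.8227) · e^(0.0738·9/12)
= 50.6373 · e^0.055350 = 50.6373 × 1.056910 = ₹53.52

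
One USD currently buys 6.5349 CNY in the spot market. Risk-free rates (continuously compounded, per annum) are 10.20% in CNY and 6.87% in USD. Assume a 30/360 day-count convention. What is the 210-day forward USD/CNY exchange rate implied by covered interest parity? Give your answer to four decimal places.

F = S·e^((r_CNY − r_USD)T) = 6.5349 · e^((0.1020 − 0.0687) × 210/360)
= 6.5349 · e^0.019425 = 6.5349 × 1.019615
F = 6.6631 CNY per USD

6.6631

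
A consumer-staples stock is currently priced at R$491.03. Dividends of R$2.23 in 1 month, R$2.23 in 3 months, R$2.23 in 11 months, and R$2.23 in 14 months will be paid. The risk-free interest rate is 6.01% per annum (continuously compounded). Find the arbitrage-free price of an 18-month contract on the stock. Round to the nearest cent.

R$527.94

PV(dividends) I = 2.23·e^(−0.0601·1/12) + 2.23·e^(−0.0601·3/12) + 2.23·e^(−0.0601·11/12) + 2.23·e^(−0.0601·14/12)
I = 2.2189 + 2.1967 + 2.1105 + 2.0790 = 8.6051
F = (S − I)·e^(rT) = (491.03 − 8.6051) · e^(0.0601·18/12)
= 482.4249 · e^0.090150 = 482.4249 × 1.094338 = R$527.94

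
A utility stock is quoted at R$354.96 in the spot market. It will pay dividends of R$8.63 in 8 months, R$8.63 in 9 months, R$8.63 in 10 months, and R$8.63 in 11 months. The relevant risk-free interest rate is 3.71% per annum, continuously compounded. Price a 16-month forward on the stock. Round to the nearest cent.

PV(dividends) I = 8.63·e^(−0.0371·8/12) + 8.63·e^(−0.0371·9/12) + 8.63·e^(−0.0371·10/12) + 8.63·e^(−0.0371·11/12)
I = 8.4192 + 8.3932 + 8.3673 + 8.3414 = 33.5211
F = (S − I)·e^(rT) = (354.96 − 33.5211) · e^(0.0371·16/12)
= 321.4389 · e^0.049467 = 321.4389 × 1.050711 = R$337.74

R$337.74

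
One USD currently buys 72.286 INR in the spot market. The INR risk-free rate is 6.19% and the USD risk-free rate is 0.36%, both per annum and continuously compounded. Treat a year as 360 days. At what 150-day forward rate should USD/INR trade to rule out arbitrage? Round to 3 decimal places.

F = S·e^((r_INR − r_USD)T) = 72.286 · e^((0.0619 − 0.0036) × 150/360)
= 72.286 · e^0.024292 = 72.286 × 1.024589
F = 74.063 INR per USD

74.063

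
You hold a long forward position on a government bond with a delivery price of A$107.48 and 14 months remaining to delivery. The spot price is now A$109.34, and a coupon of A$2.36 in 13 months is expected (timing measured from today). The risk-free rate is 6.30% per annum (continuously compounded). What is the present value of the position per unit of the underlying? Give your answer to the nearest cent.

A$7.27

PV(remaining coupons) I = 2.36·e^(−0.0630·13/12) = 2.2043
Current forward F = (S − I)·e^(rT) = (109.34 − 2.2043)·e^(0.0630·14/12) = 107.1357 × 1.076269 = 115.3068
Value (long) = (F − K)·e^(−rT) = (115.3068 − 107.48) × 0.929136 = 7.2722
Value = A$7.27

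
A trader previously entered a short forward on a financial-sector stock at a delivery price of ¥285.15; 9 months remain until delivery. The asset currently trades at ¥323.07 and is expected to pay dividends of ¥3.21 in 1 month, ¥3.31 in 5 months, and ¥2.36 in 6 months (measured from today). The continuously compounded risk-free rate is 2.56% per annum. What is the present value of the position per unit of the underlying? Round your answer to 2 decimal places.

-¥34.53

PV(remaining dividends) I = 3.21·e^(−0.0256·1/12) + 3.31·e^(−0.0256·5/12) + 2.36·e^(−0.0256·6/12) = 8.8080
Current forward F = (S − I)·e^(rT) = (323.07 − 8.8080)·e^(0.0256·9/12) = 314.2620 × 1.019386 = 320.3543
Value (long) = (F − K)·e^(−rT) = (320.3543 − 285.15) × 0.980983 = 34.5348
Short position value = −(long value) = -¥34.53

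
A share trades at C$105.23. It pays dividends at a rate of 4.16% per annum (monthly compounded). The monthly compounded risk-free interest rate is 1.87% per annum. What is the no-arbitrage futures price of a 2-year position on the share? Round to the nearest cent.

F = S · (1+r/12)^(12T) / (1+q/12)^(12T)
= 105.23 × 1.038078 / 1.086603 = 105.23 × 0.955342
F = C$100.53

C$100.53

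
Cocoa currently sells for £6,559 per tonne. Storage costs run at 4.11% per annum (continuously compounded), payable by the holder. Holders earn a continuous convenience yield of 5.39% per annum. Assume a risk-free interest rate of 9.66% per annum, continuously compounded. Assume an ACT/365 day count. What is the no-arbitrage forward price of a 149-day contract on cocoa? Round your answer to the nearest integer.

£6,787 per tonne

Net carry = r + u − y = 0.0966 + 0.0411 − 0.0539 = 0.0838
F = S·e^((r+u−y)T) = 6559 · e^(0.0838 × 149/365) = 6559 · e^0.034209
= 6559 × 1.034801 = £6,787 per tonne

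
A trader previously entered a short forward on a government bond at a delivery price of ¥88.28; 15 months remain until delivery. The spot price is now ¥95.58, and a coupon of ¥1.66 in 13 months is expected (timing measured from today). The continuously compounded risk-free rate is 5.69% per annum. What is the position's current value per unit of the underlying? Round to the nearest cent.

PV(remaining coupons) I = 1.66·e^(−0.0569·13/12) = 1.5608
Current forward F = (S − I)·e^(rT) = (95.58 − 1.5608)·e^(0.0569·15/12) = 94.0192 × 1.073715 = 100.9498
Value (long) = (F − K)·e^(−rT) = (100.9498 − 88.28) × 0.931345 = 11.8000
Short position value = −(long value) = -¥11.80

-¥11.80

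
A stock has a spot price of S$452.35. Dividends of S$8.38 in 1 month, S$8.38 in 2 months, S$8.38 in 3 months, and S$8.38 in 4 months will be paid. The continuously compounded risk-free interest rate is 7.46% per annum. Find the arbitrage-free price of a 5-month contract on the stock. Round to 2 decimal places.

PV(dividends) I = 8.38·e^(−0.0746·1/12) + 8.38·e^(−0.0746·2/12) + 8.38·e^(−0.0746·3/12) + 8.38·e^(−0.0746·4/12)
I = 8.3281 + 8.2765 + 8.2252 + 8.1742 = 33.0040
F = (S − I)·e^(rT) = (452.35 − 33.0040) · e^(0.0746·5/12)
= 419.3460 · e^0.031083 = 419.3460 × 1.031571 = S$432.59

S$432.59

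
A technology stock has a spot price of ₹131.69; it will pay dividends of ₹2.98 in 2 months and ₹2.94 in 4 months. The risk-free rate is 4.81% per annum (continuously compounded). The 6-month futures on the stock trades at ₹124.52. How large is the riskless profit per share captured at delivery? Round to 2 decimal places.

₹4.38 per share

PV(dividends) I = 2.98·e^(−0.0481·2/12) + 2.94·e^(−0.0481·4/12) = 5.8494
Fair futures F* = (S − I)·e^(rT) = (131.69 − 5.8494)·e^0.024050 = 125.8406 × 1.024342 = 128.9038
Market ₹124.52 < fair 128.9038: forward underpriced → reverse cash-and-carry (short the stock, invest proceeds at r, pay the dividends, go long the forward).
Profit at T = |F_mkt − F*| = |124.52 − 128.9038| = ₹4.38 per share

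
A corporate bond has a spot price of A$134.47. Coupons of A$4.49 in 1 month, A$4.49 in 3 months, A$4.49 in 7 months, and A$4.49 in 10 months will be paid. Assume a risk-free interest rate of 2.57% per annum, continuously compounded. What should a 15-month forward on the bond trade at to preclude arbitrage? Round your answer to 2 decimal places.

PV(coupons) I = 4.49·e^(−0.0257·1/12) + 4.49·e^(−0.0257·3/12) + 4.49·e^(−0.0257·7/12) + 4.49·e^(−0.0257·10/12)
I = 4.4804 + 4.4612 + 4.4232 + 4.3949 = 17.7597
F = (S − I)·e^(rT) = (134.47 − 17.7597) · e^(0.0257·15/12)
= 116.7103 · e^0.032125 = 116.7103 × 1.032647 = A$120.52

A$120.52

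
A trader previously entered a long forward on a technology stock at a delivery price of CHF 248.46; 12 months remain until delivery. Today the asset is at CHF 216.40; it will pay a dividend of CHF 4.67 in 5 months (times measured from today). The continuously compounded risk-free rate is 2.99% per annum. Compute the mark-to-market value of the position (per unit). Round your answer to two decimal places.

-CHF 29.35

PV(remaining dividends) I = 4.67·e^(−0.0299·5/12) = 4.6122
Current forward F = (S − I)·e^(rT) = (216.40 − 4.6122)·e^(0.0299·12/12) = 211.7878 × 1.030351 = 218.2158
Value (long) = (F − K)·e^(−rT) = (218.2158 − 248.46) × 0.970543 = -29.3533
Value = -CHF 29.35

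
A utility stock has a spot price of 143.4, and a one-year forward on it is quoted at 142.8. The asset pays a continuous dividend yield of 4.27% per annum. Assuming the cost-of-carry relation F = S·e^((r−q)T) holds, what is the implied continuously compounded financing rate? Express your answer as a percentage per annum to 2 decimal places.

3.85%

From F = S·e^((r−q)T): (r − q) = ln(F/S)/T
ln(142.8/143.4) = ln(0.995816) = -0.004193
(r − q) = -0.004193 / (12/12) = -0.004193
r = ln(F/S)/T + q = -0.004193 + 0.0427 = 0.038507
r = 3.85%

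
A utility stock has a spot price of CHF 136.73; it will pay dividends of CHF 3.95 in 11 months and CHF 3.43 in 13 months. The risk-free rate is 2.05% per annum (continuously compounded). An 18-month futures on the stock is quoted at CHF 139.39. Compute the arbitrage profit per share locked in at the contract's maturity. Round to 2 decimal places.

CHF 5.85 per share

PV(dividends) I = 3.95·e^(−0.0205·11/12) + 3.43·e^(−0.0205·13/12) = 7.2311
Fair futures F* = (S − I)·e^(rT) = (136.73 − 7.2311)·e^0.030750 = 129.4989 × 1.031228 = 133.5429
Market CHF 139.39 > fair 133.5429: forward overpriced → cash-and-carry (borrow at r, buy the stock and collect the dividends, short the forward).
Profit at T = |F_mkt − F*| = |139.39 − 133.5429| = CHF 5.85 per share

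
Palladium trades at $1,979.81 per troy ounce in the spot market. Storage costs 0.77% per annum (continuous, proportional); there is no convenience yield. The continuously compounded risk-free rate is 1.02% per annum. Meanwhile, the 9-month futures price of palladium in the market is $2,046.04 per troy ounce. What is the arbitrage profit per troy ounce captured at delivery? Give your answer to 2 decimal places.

$39.47 per troy ounce

Fair futures: F* = S·e^(carry·T), with carry = (r + u) = 0.0102 + 0.0077 = 0.0179
F* = 1979.81 · e^(0.0179 × 9/12) = 1979.81 · e^0.01342500 = 1979.81 × 1.01351552 = $2006.5682
Market $2046.04 > fair $2006.5682: forward overpriced → cash-and-carry (buy spot, short the forward).
At maturity, profit = |F_mkt − F*| = |2046.04 − 2006.5682| = $39.47 per troy ounce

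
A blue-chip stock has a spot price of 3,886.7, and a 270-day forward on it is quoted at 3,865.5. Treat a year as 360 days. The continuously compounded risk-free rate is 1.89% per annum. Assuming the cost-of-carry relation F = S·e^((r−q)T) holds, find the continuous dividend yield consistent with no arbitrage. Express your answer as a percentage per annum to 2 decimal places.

From F = S·e^((r−q)T): (r − q) = ln(F/S)/T
ln(3865.5/3886.7) = ln(0.994546) = -0.005469
(r − q) = -0.005469 / (270/360) = -0.007292
q = r − ln(F/S)/T = 0.0189 + 0.007292 = 0.026192
q = 2.62%

2.62%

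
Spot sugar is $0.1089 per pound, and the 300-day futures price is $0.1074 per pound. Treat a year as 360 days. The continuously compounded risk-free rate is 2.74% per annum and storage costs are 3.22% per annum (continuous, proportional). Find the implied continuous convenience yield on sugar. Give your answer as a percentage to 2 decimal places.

F = S·e^((r+u−y)T) ⇒ (r+u−y) = ln(F/S)/T
ln(0.1074/0.1089) = -0.013870; /T ⇒ -0.016644
y = r + u − ln(F/S)/T = 0.0274 + 0.0322 + 0.016644 = 0.076244
y = 7.62%

7.62%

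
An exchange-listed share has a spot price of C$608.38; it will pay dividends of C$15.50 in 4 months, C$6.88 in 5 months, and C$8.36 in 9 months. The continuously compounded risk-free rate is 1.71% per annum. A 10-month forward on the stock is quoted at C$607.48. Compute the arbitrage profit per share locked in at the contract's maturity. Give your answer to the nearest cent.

PV(dividends) I = 15.50·e^(−0.0171·4/12) + 6.88·e^(−0.0171·5/12) + 8.36·e^(−0.0171·9/12) = 30.4965
Fair forward F* = (S − I)·e^(rT) = (608.38 − 30.4965)·e^0.014250 = 577.8835 × 1.014352 = 586.1773
Market C$607.48 > fair 586.1773: forward overpriced → cash-and-carry (borrow at r, buy the stock and collect the dividends, short the forward).
Profit at T = |F_mkt − F*| = |607.48 − 586.1773| = C$21.30 per share

C$21.30 per share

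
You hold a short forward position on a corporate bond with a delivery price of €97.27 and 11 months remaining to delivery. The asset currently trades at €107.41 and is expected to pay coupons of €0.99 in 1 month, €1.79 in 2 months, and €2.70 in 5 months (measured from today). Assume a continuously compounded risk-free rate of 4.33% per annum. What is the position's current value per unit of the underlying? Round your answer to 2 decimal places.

-€8.51

PV(remaining coupons) I = 0.99·e^(−0.0433·1/12) + 1.79·e^(−0.0433·2/12) + 2.70·e^(−0.0433·5/12) = 5.4153
Current forward F = (S − I)·e^(rT) = (107.41 − 5.4153)·e^(0.0433·11/12) = 101.9947 × 1.040490 = 106.1245
Value (long) = (F − K)·e^(−rT) = (106.1245 − 97.27) × 0.961086 = 8.5099
Short position value = −(long value) = -€8.51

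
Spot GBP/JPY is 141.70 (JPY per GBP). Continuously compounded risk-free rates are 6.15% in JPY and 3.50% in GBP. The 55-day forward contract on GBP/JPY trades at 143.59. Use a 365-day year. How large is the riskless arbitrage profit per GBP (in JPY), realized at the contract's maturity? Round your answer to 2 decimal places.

1.32 per GBP (in JPY)

Fair forward: F* = S·e^(carry·T), with carry = (r_JPY − r_GBP) = 0.0615 − 0.0350 = 0.0265
F* = 141.70 · e^(0.0265 × 55/365) = 141.70 · e^0.003993 = 141.70 × 1.004001 = 142.2669
Market 143.59 > fair 142.2669: forward overpriced → cash-and-carry (buy spot, short the forward).
At maturity, profit = |F_mkt − F*| = |143.59 − 142.2669| = 1.32 per GBP (in JPY)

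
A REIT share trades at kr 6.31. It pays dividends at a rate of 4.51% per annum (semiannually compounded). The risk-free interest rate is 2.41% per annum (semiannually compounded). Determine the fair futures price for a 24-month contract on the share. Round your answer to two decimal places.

kr 6.05

F = S · (1+r/2)^(2T) / (1+q/2)^(2T)
= 6.31 × 1.049078 / 1.093297 = 6.31 × 0.959554
F = kr 6.05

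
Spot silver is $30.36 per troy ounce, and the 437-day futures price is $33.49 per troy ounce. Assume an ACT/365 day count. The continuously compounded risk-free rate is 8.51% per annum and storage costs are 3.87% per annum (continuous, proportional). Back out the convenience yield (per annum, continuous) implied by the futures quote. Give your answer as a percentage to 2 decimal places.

F = S·e^((r+u−y)T) ⇒ (r+u−y) = ln(F/S)/T
ln(33.49/30.36) = 0.098121; /T ⇒ 0.081955
y = r + u − ln(F/S)/T = 0.0851 + 0.0387 − 0.081955 = 0.041845
y = 4.18%

4.18%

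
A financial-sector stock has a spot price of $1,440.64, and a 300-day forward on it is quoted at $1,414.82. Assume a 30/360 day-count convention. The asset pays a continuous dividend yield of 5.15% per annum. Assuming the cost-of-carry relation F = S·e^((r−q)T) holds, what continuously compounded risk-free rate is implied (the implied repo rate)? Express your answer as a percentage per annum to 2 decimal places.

2.98%

From F = S·e^((r−q)T): (r − q) = ln(F/S)/T
ln(1414.82/1440.64) = ln(0.982077) = -0.018086
(r − q) = -0.018086 / (300/360) = -0.021703
r = ln(F/S)/T + q = -0.021703 + 0.0515 = 0.029797
r = 2.98%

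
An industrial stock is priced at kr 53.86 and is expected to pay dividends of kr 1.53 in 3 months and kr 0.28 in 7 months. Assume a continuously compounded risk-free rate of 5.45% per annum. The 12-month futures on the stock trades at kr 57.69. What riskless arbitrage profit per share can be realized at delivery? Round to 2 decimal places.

PV(dividends) I = 1.53·e^(−0.0545·3/12) + 0.28·e^(−0.0545·7/12) = 1.7805
Fair futures F* = (S − I)·e^(rT) = (53.86 − 1.7805)·e^0.054500 = 52.0795 × 1.056012 = 54.9966
Market kr 57.69 > fair 54.9966: forward overpriced → cash-and-carry (borrow at r, buy the stock and collect the dividends, short the forward).
Profit at T = |F_mkt − F*| = |57.69 − 54.9966| = kr 2.69 per share

kr 2.69 per share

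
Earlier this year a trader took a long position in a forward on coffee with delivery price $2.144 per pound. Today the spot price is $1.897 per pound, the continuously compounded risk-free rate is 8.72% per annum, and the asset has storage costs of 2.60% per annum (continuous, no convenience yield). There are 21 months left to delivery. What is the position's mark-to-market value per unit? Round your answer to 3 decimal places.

$0.145 per pound

Current fair forward for the remaining 21 months: F = S·e^((r + u)·T), (r + u) = 0.0872 + 0.0260 = 0.1132
F = 1.897 · e^(0.1132 × 21/12) = 1.897 × 1.219084 = 2.3126
Value of long forward = (F − K)·e^(−rT) = (2.3126 − 2.144) · e^(−0.0872·21/12)
= 0.1686 × 0.858473 = 0.145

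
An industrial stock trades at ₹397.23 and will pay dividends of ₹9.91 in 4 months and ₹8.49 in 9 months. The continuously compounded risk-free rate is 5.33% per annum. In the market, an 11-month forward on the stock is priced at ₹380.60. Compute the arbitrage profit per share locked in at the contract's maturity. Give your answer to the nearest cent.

₹17.73 per share

PV(dividends) I = 9.91·e^(−0.0533·4/12) + 8.49·e^(−0.0533·9/12) = 17.8928
Fair forward F* = (S − I)·e^(rT) = (397.23 − 17.8928)·e^0.048858 = 379.3372 × 1.050071 = 398.3310
Market ₹380.60 < fair 398.3310: forward underpriced → reverse cash-and-carry (short the stock, invest proceeds at r, pay the dividends, go long the forward).
Profit at T = |F_mkt − F*| = |380.60 − 398.3310| = ₹17.73 per share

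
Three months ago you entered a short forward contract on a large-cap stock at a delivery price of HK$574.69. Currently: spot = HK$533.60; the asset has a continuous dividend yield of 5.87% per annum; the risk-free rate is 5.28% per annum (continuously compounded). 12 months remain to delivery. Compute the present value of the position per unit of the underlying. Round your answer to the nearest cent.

Current fair forward for the remaining 12 months: F = S·e^((r − q)·T), (r − q) = 0.0528 − 0.0587 = -0.0059
F = 533.60 · e^(-0.0059 × 12/12) = 533.60 × 0.994117 = 530.4608
Value of long forward = (F − K)·e^(−rT) = (530.4608 − 574.69) · e^(−0.0528·12/12)
= -44.2292 × 0.948570 = -41.95
Short position value = −(long value) = HK$41.95

HK$41.95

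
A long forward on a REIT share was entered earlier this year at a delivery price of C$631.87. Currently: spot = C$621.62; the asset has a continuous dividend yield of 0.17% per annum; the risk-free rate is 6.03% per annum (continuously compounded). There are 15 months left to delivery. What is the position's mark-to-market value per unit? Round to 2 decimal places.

Current fair forward for the remaining 15 months: F = S·e^((r − q)·T), (r − q) = 0.0603 − 0.0017 = 0.0586
F = 621.62 · e^(0.0586 × 15/12) = 621.62 × 1.076000 = 668.8631
Value of long forward = (F − K)·e^(−rT) = (668.8631 − 631.87) · e^(−0.0603·15/12)
= 36.9931 × 0.927396 = 34.31

C$34.31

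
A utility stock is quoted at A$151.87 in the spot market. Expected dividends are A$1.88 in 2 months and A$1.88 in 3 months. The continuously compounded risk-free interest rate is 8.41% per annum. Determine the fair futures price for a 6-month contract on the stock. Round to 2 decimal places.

PV(dividends) I = 1.88·e^(−0.0841·2/12) + 1.88·e^(−0.0841·3/12)
I = 1.8538 + 1.8409 = 3.6947
F = (S − I)·e^(rT) = (151.87 − 3.6947) · e^(0.0841·6/12)
= 148.1753 · e^0.042050 = 148.1753 × 1.042947 = A$154.54

A$154.54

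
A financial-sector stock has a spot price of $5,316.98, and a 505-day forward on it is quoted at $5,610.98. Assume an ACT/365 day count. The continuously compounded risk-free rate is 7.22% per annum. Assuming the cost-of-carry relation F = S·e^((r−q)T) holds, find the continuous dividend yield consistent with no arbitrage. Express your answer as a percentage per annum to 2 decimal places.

3.33%

From F = S·e^((r−q)T): (r − q) = ln(F/S)/T
ln(5610.98/5316.98) = ln(1.055295) = 0.053820
(r − q) = 0.053820 / (505/365) = 0.038900
q = r − ln(F/S)/T = 0.0722 − 0.038900 = 0.033300
q = 3.33%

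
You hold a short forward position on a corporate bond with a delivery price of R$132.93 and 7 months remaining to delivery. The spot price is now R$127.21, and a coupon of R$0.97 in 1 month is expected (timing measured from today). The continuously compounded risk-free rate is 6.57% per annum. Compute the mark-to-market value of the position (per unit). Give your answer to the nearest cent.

PV(remaining coupons) I = 0.97·e^(−0.0657·1/12) = 0.9647
Current forward F = (S − I)·e^(rT) = (127.21 − 0.9647)·e^(0.0657·7/12) = 126.2453 × 1.039069 = 131.1776
Value (long) = (F − K)·e^(−rT) = (131.1776 − 132.93) × 0.962400 = -1.6865
Short position value = −(long value) = R$1.69

R$1.69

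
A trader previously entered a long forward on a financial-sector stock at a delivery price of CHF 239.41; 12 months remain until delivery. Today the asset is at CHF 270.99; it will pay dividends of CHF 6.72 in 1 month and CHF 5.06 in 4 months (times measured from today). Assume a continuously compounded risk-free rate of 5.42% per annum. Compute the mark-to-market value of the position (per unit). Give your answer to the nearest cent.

PV(remaining dividends) I = 6.72·e^(−0.0542·1/12) + 5.06·e^(−0.0542·4/12) = 11.6591
Current forward F = (S − I)·e^(rT) = (270.99 − 11.6591)·e^(0.0542·12/12) = 259.3309 × 1.055696 = 273.7746
Value (long) = (F − K)·e^(−rT) = (273.7746 − 239.41) × 0.947243 = 32.5516
Value = CHF 32.55

CHF 32.55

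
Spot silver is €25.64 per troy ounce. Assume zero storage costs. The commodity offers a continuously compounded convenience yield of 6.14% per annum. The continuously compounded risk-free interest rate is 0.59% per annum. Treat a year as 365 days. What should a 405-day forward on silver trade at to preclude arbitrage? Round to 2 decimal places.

Net carry = r + u − y = 0.0059 + 0.0000 − 0.0614 = -0.0555
F = S·e^((r+u−y)T) = 25.64 · e^(-0.0555 × 405/365) = 25.64 · e^-0.061582
= 25.64 × 0.940276 = €24.11 per troy ounce

€24.11 per troy ounce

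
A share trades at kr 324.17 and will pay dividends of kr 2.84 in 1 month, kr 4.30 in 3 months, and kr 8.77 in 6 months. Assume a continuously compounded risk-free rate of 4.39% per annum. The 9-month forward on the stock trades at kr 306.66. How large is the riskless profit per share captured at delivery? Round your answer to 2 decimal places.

PV(dividends) I = 2.84·e^(−0.0439·1/12) + 4.30·e^(−0.0439·3/12) + 8.77·e^(−0.0439·6/12) = 15.6623
Fair forward F* = (S − I)·e^(rT) = (324.17 − 15.6623)·e^0.032925 = 308.5077 × 1.033473 = 318.8344
Market kr 306.66 < fair 318.8344: forward underpriced → reverse cash-and-carry (short the stock, invest proceeds at r, pay the dividends, go long the forward).
Profit at T = |F_mkt − F*| = |306.66 − 318.8344| = kr 12.17 per share

kr 12.17 per share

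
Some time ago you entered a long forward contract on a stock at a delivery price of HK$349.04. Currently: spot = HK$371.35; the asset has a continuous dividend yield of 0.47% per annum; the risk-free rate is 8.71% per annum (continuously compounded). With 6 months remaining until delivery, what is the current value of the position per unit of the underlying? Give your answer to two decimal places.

Current fair forward for the remaining 6 months: F = S·e^((r − q)·T), (r − q) = 0.0871 − 0.0047 = 0.0824
F = 371.35 · e^(0.0824 × 6/12) = 371.35 × 1.042060 = 386.9690
Value of long forward = (F − K)·e^(−rT) = (386.9690 − 349.04) · e^(−0.0871·6/12)
= 37.9290 × 0.957385 = 36.31

HK$36.31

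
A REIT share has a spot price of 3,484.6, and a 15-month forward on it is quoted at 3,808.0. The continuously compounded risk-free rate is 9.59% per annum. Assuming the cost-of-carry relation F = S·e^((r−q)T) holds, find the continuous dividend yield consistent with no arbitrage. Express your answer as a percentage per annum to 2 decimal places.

2.49%

From F = S·e^((r−q)T): (r − q) = ln(F/S)/T
ln(3808.0/3484.6) = ln(1.092808) = 0.088751
(r − q) = 0.088751 / (15/12) = 0.071001
q = r − ln(F/S)/T = 0.0959 − 0.071001 = 0.024899
q = 2.49%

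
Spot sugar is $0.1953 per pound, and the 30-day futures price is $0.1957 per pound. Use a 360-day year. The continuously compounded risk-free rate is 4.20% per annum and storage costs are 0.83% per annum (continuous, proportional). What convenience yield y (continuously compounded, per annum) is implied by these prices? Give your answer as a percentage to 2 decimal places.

F = S·e^((r+u−y)T) ⇒ (r+u−y) = ln(F/S)/T
ln(0.1957/0.1953) = 0.002046; /T ⇒ 0.024552
y = r + u − ln(F/S)/T = 0.0420 + 0.0083 − 0.024552 = 0.025748
y = 2.57%

2.57%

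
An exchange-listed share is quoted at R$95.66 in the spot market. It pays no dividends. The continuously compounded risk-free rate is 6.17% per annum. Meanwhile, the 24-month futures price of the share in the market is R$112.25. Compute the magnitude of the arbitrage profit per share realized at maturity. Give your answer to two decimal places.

Fair futures: F* = S·e^(carry·T), with carry = r = 0.0617
F* = 95.66 · e^(0.0617 × 24/12) = 95.66 · e^0.123400 = 95.66 × 1.131337 = R$108.2237
Market R$112.25 > fair R$108.2237: forward overpriced → cash-and-carry (buy spot, short the forward).
At maturity, profit = |F_mkt − F*| = |112.25 − 108.2237| = R$4.03 per share

R$4.03 per share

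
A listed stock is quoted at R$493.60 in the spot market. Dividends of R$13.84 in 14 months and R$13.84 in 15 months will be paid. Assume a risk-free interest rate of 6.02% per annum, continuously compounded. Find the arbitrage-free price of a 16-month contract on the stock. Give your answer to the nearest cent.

PV(dividends) I = 13.84·e^(−0.0602·14/12) + 13.84·e^(−0.0602·15/12)
I = 12.9013 + 12.8368 = 25.7381
F = (S − I)·e^(rT) = (493.60 − 25.7381) · e^(0.0602·16/12)
= 467.8619 · e^0.080267 = 467.8619 × 1.083576 = R$506.96

R$506.96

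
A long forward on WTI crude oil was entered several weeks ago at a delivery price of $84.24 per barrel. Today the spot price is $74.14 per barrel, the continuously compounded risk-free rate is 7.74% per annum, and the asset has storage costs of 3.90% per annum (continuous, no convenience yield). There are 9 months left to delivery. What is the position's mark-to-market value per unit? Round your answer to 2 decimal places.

Current fair forward for the remaining 9 months: F = S·e^((r + u)·T), (r + u) = 0.0774 + 0.0390 = 0.1164
F = 74.14 · e^(0.1164 × 9/12) = 74.14 × 1.091224 = 80.9033
Value of long forward = (F − K)·e^(−rT) = (80.9033 − 84.24) · e^(−0.0774·9/12)
= -3.3367 × 0.943603 = -3.15

-$3.15 per barrel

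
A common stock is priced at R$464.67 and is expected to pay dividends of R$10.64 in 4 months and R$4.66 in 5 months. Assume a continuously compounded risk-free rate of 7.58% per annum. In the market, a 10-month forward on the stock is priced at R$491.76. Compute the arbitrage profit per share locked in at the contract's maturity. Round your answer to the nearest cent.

PV(dividends) I = 10.64·e^(−0.0758·4/12) + 4.66·e^(−0.0758·5/12) = 14.8897
Fair forward F* = (S − I)·e^(rT) = (464.67 − 14.8897)·e^0.063167 = 449.7803 × 1.065205 = 479.1082
Market R$491.76 > fair 479.1082: forward overpriced → cash-and-carry (borrow at r, buy the stock and collect the dividends, short the forward).
Profit at T = |F_mkt − F*| = |491.76 − 479.1082| = R$12.65 per share

R$12.65 per share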